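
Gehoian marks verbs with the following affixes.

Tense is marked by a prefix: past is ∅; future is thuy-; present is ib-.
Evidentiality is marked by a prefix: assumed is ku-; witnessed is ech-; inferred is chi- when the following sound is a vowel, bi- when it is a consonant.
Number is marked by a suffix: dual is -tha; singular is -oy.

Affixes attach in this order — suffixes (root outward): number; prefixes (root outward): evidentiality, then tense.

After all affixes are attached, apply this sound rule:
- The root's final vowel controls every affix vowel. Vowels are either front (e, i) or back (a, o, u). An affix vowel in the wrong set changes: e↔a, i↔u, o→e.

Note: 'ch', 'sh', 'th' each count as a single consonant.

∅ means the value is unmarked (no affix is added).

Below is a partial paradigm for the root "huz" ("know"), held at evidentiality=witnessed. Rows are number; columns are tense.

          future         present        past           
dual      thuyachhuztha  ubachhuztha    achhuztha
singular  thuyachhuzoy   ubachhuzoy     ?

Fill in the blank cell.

Attach evidentiality witnessed ech- → echhuz.
tense = past: zero marking, form stays echhuz.
Attach number singular -oy → echhuzoy.
Apply vowel harmony: echhuzoy → achhuzoy.

achhuzoy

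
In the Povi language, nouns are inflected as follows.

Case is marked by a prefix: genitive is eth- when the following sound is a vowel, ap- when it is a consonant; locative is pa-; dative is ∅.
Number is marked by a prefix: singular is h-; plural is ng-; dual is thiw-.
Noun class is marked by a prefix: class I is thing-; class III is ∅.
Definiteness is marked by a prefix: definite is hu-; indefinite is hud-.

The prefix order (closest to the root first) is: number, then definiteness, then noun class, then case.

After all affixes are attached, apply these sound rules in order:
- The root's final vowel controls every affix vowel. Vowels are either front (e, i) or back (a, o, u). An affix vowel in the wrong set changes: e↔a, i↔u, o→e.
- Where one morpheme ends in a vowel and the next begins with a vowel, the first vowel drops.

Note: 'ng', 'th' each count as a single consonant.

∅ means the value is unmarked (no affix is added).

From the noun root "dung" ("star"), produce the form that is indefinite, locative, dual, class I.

pathunghudthuwdung

Attach number dual thiw- → thiwdung.
Attach definiteness indefinite hud- → hudthiwdung.
Attach noun class class I thing- → thinghudthiwdung.
Attach case locative pa- → pathinghudthiwdung.
Apply vowel harmony: pathinghudthiwdung → pathunghudthuwdung.
Vowel deletion: no change.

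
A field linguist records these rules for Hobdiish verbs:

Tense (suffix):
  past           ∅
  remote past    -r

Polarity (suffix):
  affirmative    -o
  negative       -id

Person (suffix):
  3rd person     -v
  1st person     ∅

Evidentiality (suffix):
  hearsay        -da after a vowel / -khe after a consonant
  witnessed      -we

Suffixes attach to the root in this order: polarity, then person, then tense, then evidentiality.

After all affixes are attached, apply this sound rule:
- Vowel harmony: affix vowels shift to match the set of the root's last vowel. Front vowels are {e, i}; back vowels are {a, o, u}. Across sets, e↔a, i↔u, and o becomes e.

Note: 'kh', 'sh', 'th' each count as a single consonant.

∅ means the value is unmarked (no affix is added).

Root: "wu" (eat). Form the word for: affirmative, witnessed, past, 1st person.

wuowa

Attach polarity affirmative -o → wuo.
person = 1st person: zero marking, form stays wuo.
tense = past: zero marking, form stays wuo.
Attach evidentiality witnessed -we → wuowe.
Apply vowel harmony: wuowe → wuowa.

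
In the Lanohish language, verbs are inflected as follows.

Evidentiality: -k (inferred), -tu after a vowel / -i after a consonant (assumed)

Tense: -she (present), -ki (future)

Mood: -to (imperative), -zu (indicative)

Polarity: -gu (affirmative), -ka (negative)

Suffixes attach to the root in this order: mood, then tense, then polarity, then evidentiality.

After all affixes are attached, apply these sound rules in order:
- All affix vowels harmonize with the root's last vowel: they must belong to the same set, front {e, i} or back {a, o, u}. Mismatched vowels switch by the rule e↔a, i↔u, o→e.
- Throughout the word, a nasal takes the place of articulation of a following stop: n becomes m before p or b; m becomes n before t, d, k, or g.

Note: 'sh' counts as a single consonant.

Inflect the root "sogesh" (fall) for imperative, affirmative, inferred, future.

sogeshtekigik

Attach mood imperative -to → sogeshto.
Attach tense future -ki → sogeshtoki.
Attach polarity affirmative -gu → sogeshtokigu.
Attach evidentiality inferred -k → sogeshtokiguk.
Apply vowel harmony: sogeshtokiguk → sogeshtekigik.
Nasal assimilation: no change.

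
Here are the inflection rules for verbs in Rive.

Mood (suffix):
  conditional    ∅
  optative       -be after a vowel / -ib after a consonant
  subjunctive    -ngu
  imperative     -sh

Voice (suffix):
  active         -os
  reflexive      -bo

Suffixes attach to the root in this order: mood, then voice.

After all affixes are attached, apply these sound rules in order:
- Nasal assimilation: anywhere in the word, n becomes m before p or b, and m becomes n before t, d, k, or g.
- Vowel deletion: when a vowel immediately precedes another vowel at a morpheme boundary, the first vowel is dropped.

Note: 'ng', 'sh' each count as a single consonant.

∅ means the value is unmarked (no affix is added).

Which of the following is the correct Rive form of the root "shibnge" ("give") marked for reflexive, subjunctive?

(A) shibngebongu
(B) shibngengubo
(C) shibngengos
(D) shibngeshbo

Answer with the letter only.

Attach mood subjunctive -ngu → shibngengu.
Attach voice reflexive -bo → shibngengubo.
Nasal assimilation: no change.
Vowel deletion: no change.
So the correct form is shibngengubo, option (B).
(A) shibngebongu is wrong: it has the affixes in the wrong order.
(C) shibngengos is wrong: it uses active instead of reflexive for voice.
(D) shibngeshbo is wrong: it uses imperative instead of subjunctive for mood.

B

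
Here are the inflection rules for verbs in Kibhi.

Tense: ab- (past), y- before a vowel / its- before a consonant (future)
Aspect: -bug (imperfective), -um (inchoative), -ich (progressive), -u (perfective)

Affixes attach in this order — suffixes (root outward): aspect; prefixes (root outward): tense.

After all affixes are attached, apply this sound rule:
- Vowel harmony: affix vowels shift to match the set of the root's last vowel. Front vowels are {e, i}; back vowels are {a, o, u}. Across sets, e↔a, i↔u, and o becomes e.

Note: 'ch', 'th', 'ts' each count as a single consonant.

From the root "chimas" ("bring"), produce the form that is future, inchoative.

utschimasum

Attach tense future its- (before consonant 'ch') → itschimas.
Attach aspect inchoative -um → itschimasum.
Apply vowel harmony: itschimasum → utschimasum.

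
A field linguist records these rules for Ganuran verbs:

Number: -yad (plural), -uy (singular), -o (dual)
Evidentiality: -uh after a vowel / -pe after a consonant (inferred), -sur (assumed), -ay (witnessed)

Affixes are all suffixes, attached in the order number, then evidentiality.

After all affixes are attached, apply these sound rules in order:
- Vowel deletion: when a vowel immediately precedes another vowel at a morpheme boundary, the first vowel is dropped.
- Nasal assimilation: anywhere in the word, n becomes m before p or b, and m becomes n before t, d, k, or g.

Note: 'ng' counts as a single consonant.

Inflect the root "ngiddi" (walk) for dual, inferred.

Attach number dual -o → ngiddio.
Attach evidentiality inferred -uh (after vowel 'o') → ngiddiouh.
Apply vowel deletion: ngiddiouh → ngidduh.
Nasal assimilation: no change.

ngidduh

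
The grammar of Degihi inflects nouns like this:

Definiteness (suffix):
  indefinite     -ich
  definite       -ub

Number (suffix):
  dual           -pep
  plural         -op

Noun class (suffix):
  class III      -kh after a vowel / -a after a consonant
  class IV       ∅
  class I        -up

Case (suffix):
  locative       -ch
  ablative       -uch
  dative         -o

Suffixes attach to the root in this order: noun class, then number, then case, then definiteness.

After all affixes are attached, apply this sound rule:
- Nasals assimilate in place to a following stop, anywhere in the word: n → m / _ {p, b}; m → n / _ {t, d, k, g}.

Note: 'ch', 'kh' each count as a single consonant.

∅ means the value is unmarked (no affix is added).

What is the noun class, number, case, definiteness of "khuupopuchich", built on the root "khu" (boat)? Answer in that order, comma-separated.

class I, plural, ablative, indefinite

Segment: khu-up-op-uch-ich.
noun class: -up → class I.
number: -op → plural.
case: -uch → ablative.
definiteness: -ich → indefinite.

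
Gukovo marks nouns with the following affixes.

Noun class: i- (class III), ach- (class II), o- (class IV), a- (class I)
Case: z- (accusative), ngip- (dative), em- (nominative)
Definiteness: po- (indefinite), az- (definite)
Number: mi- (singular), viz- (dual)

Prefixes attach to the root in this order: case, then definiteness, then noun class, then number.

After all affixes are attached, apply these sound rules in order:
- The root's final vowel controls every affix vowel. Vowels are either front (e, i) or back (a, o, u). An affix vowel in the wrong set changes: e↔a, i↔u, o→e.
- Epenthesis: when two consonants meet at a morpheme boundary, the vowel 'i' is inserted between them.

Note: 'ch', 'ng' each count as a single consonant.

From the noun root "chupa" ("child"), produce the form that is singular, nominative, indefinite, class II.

Attach case nominative em- → emchupa.
Attach definiteness indefinite po- → poemchupa.
Attach noun class class II ach- → achpoemchupa.
Attach number singular mi- → miachpoemchupa.
Apply vowel harmony: miachpoemchupa → muachpoamchupa.
Apply epenthesis: muachpoamchupa → muachipoamichupa.

muachipoamichupa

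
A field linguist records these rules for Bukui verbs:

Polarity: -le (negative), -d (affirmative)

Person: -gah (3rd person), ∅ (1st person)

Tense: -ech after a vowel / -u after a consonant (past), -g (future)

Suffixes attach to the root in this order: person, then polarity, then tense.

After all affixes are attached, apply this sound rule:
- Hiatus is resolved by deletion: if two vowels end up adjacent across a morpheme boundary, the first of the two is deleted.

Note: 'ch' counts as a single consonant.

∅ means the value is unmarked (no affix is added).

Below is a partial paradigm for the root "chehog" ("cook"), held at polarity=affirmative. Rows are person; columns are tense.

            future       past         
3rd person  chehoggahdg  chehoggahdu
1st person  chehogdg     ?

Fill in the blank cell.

person = 1st person: zero marking, form stays chehog.
Attach polarity affirmative -d → chehogd.
Attach tense past -u (after consonant 'd') → chehogdu.
Vowel deletion: no change.

chehogdu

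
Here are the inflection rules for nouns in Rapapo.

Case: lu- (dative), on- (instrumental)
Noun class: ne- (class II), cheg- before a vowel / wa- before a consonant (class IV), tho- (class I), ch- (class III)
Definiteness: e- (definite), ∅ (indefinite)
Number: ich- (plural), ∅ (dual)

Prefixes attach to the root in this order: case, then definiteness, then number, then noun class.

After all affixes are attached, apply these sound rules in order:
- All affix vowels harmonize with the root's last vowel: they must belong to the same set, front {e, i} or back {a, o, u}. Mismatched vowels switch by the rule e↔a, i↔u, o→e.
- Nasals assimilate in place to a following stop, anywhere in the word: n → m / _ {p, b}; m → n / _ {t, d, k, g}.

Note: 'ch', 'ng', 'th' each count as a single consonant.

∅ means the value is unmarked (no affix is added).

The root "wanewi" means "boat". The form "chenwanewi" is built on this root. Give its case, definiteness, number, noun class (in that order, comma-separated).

instrumental, indefinite, dual, class III

Segment: ch-on-wanewi.
case: on- → instrumental.
definiteness: ∅ → indefinite.
number: ∅ → dual.
noun class: ch- → class III.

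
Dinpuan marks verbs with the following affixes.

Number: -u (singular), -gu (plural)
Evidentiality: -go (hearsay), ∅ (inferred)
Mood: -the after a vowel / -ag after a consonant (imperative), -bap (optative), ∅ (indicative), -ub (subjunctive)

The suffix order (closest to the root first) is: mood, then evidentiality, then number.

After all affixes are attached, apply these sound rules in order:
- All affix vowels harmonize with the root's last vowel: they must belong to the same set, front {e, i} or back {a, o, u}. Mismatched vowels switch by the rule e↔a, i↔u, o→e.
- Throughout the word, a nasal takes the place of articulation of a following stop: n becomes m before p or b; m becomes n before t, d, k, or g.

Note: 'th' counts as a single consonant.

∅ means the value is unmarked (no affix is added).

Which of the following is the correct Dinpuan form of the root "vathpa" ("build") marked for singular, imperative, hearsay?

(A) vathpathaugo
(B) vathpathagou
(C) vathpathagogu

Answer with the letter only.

Attach mood imperative -the (after vowel 'a') → vathpathe.
Attach evidentiality hearsay -go → vathpathego.
Attach number singular -u → vathpathegou.
Apply vowel harmony: vathpathegou → vathpathagou.
Nasal assimilation: no change.
So the correct form is vathpathagou, option (B).
(A) vathpathaugo is wrong: it has the affixes in the wrong order.
(C) vathpathagogu is wrong: it uses plural instead of singular for number.

B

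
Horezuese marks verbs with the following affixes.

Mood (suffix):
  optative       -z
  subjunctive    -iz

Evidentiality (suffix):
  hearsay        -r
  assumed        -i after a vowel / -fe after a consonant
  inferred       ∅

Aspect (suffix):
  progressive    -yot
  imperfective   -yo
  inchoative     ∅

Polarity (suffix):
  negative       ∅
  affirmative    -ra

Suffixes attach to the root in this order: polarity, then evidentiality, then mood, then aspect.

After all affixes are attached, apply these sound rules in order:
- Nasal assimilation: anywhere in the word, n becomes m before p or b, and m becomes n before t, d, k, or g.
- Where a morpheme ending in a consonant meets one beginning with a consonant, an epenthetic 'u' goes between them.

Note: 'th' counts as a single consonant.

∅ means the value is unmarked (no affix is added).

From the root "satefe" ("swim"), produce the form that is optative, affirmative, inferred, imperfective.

Attach polarity affirmative -ra → satefera.
evidentiality = inferred: zero marking, form stays satefera.
Attach mood optative -z → sateferaz.
Attach aspect imperfective -yo → sateferazyo.
Nasal assimilation: no change.
Apply epenthesis: sateferazyo → sateferazuyo.

sateferazuyo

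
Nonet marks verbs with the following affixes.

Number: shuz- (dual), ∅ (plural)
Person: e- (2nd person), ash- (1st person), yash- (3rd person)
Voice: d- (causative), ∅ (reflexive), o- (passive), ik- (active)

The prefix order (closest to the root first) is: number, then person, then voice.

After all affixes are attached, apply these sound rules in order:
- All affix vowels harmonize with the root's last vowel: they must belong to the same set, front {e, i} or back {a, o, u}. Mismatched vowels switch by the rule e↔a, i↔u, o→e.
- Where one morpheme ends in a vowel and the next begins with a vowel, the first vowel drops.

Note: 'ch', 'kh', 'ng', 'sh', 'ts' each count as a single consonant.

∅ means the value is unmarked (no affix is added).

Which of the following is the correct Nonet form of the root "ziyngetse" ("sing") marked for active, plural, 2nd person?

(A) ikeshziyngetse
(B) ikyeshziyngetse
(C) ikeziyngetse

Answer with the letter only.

C

number = plural: zero marking, form stays ziyngetse.
Attach person 2nd person e- → eziyngetse.
Attach voice active ik- → ikeziyngetse.
Vowel harmony: no change.
Vowel deletion: no change.
So the correct form is ikeziyngetse, option (C).
(B) ikyeshziyngetse is wrong: it uses 3rd person instead of 2nd person for person.
(A) ikeshziyngetse is wrong: it uses 1st person instead of 2nd person for person.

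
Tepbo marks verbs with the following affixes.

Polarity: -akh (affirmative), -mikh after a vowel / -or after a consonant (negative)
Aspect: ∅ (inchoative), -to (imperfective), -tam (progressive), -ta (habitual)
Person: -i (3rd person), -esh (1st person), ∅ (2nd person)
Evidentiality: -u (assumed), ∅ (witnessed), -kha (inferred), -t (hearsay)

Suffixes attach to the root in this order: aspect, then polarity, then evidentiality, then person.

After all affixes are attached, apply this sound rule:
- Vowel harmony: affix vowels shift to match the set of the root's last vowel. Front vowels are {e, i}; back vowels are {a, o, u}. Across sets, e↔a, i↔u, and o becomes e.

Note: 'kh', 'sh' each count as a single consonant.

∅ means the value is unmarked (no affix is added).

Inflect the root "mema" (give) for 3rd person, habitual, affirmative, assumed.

Attach aspect habitual -ta → memata.
Attach polarity affirmative -akh → memataakh.
Attach evidentiality assumed -u → memataakhu.
Attach person 3rd person -i → memataakhui.
Apply vowel harmony: memataakhui → memataakhuu.

memataakhuu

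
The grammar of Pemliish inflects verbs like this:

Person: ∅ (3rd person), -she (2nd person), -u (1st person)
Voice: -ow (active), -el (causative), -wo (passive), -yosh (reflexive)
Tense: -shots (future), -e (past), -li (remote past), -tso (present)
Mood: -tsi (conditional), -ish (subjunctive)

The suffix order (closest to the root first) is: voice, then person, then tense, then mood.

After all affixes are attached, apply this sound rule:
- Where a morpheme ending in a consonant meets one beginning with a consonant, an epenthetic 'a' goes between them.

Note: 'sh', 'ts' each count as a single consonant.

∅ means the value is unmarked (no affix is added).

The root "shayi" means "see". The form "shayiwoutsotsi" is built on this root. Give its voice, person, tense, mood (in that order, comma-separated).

passive, 1st person, present, conditional

Segment: shayi-wo-u-tso-tsi.
voice: -wo → passive.
person: -u → 1st person.
tense: -tso → present.
mood: -tsi → conditional.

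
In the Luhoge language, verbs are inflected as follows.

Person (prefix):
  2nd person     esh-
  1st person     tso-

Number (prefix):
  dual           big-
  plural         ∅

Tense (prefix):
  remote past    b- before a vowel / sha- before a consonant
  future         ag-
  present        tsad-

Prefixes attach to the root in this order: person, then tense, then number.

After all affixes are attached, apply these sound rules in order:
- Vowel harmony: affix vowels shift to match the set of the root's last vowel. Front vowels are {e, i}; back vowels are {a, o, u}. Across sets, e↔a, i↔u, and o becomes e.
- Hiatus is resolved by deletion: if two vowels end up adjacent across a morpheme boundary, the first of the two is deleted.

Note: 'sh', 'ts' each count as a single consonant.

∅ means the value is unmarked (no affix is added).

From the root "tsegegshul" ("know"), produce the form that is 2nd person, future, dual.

bugagashtsegegshul

Attach person 2nd person esh- → eshtsegegshul.
Attach tense future ag- → ageshtsegegshul.
Attach number dual big- → bigageshtsegegshul.
Apply vowel harmony: bigageshtsegegshul → bugagashtsegegshul.
Vowel deletion: no change.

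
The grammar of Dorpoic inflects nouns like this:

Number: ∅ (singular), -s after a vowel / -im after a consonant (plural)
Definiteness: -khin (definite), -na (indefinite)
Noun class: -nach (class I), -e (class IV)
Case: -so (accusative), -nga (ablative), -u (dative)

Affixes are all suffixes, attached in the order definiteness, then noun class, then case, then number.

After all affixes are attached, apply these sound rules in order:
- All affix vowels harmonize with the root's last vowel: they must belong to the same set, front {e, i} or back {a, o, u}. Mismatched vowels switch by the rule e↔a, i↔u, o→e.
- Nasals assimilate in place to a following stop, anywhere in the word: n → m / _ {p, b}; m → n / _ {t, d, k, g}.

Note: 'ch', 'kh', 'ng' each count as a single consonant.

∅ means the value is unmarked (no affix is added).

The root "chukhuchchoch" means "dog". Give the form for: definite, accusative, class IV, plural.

Attach definiteness definite -khin → chukhuchchochkhin.
Attach noun class class IV -e → chukhuchchochkhine.
Attach case accusative -so → chukhuchchochkhineso.
Attach number plural -s (after vowel 'o') → chukhuchchochkhinesos.
Apply vowel harmony: chukhuchchochkhinesos → chukhuchchochkhunasos.
Nasal assimilation: no change.

chukhuchchochkhunasos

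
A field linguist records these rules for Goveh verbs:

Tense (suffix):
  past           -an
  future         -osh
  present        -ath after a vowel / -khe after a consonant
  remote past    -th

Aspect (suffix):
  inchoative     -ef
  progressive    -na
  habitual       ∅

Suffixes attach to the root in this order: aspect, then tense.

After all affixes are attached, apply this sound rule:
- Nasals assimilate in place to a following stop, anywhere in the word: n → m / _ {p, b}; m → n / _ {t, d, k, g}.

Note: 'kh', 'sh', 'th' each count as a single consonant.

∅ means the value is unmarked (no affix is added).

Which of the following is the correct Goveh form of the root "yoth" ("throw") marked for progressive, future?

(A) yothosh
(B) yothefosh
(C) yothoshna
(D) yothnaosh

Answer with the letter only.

D

Attach aspect progressive -na → yothna.
Attach tense future -osh → yothnaosh.
Nasal assimilation: no change.
So the correct form is yothnaosh, option (D).
(C) yothoshna is wrong: it has the affixes in the wrong order.
(A) yothosh is wrong: it uses habitual instead of progressive for aspect.
(B) yothefosh is wrong: it uses inchoative instead of progressive for aspect.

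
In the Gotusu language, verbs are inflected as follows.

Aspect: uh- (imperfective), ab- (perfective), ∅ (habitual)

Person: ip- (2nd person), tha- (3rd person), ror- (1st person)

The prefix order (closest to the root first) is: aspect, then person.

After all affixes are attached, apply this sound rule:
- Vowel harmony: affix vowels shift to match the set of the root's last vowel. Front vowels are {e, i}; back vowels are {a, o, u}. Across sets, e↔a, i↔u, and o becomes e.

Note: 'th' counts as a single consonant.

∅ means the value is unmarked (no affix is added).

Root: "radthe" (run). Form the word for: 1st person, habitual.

aspect = habitual: zero marking, form stays radthe.
Attach person 1st person ror- → rorradthe.
Apply vowel harmony: rorradthe → rerradthe.

rerradthe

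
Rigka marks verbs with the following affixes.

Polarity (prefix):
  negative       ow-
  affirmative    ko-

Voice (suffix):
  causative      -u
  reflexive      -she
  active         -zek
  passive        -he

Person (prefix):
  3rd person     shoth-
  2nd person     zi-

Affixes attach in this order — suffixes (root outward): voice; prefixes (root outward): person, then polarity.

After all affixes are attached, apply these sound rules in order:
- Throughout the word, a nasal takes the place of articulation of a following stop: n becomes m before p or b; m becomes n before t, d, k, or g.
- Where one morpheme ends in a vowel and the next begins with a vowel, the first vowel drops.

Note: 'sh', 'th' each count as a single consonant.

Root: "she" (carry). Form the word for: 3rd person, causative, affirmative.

koshothshu

Attach person 3rd person shoth- → shothshe.
Attach polarity affirmative ko- → koshothshe.
Attach voice causative -u → koshothsheu.
Nasal assimilation: no change.
Apply vowel deletion: koshothsheu → koshothshu.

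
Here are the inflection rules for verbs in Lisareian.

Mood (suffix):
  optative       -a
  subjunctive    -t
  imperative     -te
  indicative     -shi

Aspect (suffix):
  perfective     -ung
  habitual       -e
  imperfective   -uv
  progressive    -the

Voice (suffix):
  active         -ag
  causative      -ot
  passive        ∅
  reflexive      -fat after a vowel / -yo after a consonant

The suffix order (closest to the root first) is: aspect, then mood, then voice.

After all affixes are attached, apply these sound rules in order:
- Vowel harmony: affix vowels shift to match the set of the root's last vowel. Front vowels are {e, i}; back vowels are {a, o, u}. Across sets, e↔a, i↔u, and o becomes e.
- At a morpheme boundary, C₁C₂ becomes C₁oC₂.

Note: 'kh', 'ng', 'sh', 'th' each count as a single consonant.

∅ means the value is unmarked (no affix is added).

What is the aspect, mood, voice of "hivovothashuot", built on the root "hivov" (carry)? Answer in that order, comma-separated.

Segment: hivov-the-shi-ot.
aspect: -the → progressive.
mood: -shi → indicative.
voice: -ot → causative.

progressive, indicative, causative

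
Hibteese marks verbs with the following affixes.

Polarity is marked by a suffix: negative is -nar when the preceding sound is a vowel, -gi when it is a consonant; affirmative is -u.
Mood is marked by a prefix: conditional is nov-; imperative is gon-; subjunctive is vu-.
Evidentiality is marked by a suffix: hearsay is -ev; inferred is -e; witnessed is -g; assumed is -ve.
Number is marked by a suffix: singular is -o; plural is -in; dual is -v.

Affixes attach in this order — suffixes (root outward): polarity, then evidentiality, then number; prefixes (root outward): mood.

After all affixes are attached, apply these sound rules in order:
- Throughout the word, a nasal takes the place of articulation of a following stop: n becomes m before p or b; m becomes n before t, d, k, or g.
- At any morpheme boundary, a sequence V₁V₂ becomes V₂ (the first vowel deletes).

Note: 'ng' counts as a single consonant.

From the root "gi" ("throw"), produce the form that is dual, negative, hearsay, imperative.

gonginarevv

Attach polarity negative -nar (after vowel 'i') → ginar.
Attach evidentiality hearsay -ev → ginarev.
Attach number dual -v → ginarevv.
Attach mood imperative gon- → gonginarevv.
Nasal assimilation: no change.
Vowel deletion: no change.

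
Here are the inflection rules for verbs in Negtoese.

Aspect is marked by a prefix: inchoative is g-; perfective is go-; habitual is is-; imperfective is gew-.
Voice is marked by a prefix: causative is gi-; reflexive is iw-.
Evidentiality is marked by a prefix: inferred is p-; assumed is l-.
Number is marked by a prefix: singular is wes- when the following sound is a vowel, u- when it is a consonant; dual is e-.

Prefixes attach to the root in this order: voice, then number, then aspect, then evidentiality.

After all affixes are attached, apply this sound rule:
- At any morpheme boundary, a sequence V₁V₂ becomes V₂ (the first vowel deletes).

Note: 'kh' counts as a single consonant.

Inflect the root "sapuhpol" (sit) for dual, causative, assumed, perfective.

lgegisapuhpol

Attach voice causative gi- → gisapuhpol.
Attach number dual e- → egisapuhpol.
Attach aspect perfective go- → goegisapuhpol.
Attach evidentiality assumed l- → lgoegisapuhpol.
Apply vowel deletion: lgoegisapuhpol → lgegisapuhpol.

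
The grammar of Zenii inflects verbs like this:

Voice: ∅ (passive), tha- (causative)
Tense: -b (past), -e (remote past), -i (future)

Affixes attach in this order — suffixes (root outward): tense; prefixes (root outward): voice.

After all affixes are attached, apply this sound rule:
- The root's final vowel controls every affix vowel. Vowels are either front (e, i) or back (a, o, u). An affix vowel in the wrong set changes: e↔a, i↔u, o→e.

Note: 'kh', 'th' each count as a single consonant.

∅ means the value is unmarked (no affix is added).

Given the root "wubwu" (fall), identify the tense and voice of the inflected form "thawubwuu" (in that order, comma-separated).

Segment: tha-wubwu-i.
tense: -i → future.
voice: tha- → causative.

future, causative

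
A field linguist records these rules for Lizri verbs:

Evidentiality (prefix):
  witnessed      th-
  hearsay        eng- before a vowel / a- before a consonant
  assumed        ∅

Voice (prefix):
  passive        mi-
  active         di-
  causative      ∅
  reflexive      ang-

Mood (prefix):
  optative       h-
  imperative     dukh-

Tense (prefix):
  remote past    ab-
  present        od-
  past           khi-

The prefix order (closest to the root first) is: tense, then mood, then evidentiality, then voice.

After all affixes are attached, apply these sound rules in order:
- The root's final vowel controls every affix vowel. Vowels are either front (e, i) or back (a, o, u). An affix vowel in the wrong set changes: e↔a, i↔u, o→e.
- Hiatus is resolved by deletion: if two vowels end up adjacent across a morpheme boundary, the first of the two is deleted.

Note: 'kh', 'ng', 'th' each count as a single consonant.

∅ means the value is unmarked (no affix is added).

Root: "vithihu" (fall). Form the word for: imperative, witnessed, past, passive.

muthdukhkhuvithihu

Attach tense past khi- → khivithihu.
Attach mood imperative dukh- → dukhkhivithihu.
Attach evidentiality witnessed th- → thdukhkhivithihu.
Attach voice passive mi- → mithdukhkhivithihu.
Apply vowel harmony: mithdukhkhivithihu → muthdukhkhuvithihu.
Vowel deletion: no change.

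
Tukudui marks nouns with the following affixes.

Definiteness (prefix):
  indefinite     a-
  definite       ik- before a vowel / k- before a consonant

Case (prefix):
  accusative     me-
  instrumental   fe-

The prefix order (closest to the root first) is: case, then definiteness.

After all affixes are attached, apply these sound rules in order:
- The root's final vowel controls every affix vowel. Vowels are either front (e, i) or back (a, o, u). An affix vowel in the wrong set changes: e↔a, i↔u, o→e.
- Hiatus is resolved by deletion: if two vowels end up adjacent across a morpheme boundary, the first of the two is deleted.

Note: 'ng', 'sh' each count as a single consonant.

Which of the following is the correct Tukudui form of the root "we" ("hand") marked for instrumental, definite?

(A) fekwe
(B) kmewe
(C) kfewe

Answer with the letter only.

C

Attach case instrumental fe- → fewe.
Attach definiteness definite k- (before consonant 'f') → kfewe.
Vowel harmony: no change.
Vowel deletion: no change.
So the correct form is kfewe, option (C).
(B) kmewe is wrong: it uses accusative instead of instrumental for case.
(A) fekwe is wrong: it has the affixes in the wrong order.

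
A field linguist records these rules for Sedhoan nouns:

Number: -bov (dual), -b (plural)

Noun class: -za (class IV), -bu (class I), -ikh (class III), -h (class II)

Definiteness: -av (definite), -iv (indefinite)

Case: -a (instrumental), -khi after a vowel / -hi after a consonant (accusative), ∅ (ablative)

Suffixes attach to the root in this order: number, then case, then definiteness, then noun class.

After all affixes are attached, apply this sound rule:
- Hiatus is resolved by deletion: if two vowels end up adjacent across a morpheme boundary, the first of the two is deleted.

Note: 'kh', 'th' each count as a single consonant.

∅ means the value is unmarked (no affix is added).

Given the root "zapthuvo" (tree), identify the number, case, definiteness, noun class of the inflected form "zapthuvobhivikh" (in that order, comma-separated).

plural, accusative, indefinite, class III

Segment: zapthuvo-b-hi-iv-ikh.
number: -b → plural.
case: -khi/hi → accusative.
definiteness: -iv → indefinite.
noun class: -ikh → class III.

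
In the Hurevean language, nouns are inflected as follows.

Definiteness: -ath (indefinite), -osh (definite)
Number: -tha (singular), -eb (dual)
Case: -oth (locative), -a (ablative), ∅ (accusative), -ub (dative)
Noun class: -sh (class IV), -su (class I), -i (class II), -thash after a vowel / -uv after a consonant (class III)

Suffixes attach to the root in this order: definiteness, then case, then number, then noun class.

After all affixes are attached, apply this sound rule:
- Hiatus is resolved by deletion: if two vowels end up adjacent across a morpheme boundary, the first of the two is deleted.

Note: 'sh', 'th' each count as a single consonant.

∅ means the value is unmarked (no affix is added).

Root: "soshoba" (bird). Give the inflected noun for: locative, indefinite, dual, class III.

Attach definiteness indefinite -ath → soshobaath.
Attach case locative -oth → soshobaathoth.
Attach number dual -eb → soshobaathotheb.
Attach noun class class III -uv (after consonant 'b') → soshobaathothebuv.
Apply vowel deletion: soshobaathothebuv → soshobathothebuv.

soshobathothebuv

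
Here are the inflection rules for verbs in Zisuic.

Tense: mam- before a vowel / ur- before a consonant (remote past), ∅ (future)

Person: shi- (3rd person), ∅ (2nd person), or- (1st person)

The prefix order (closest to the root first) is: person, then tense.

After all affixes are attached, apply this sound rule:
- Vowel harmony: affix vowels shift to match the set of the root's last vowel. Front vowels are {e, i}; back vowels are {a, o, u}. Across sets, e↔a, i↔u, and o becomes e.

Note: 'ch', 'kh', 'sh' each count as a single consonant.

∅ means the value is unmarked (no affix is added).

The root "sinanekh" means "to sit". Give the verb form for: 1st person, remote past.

memersinanekh

Attach person 1st person or- → orsinanekh.
Attach tense remote past mam- (before vowel 'o') → mamorsinanekh.
Apply vowel harmony: mamorsinanekh → memersinanekh.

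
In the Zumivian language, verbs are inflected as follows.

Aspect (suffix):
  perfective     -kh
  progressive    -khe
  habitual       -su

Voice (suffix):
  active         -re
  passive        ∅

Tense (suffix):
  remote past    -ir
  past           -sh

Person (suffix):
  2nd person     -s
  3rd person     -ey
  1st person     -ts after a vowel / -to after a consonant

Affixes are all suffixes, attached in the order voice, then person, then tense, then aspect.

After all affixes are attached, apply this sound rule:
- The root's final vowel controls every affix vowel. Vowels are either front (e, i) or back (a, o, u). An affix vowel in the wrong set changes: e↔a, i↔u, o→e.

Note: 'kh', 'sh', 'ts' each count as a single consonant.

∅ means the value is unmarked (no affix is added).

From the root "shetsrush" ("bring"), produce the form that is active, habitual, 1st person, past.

Attach voice active -re → shetsrushre.
Attach person 1st person -ts (after vowel 'e') → shetsrushrets.
Attach tense past -sh → shetsrushretssh.
Attach aspect habitual -su → shetsrushretsshsu.
Apply vowel harmony: shetsrushretsshsu → shetsrushratsshsu.

shetsrushratsshsu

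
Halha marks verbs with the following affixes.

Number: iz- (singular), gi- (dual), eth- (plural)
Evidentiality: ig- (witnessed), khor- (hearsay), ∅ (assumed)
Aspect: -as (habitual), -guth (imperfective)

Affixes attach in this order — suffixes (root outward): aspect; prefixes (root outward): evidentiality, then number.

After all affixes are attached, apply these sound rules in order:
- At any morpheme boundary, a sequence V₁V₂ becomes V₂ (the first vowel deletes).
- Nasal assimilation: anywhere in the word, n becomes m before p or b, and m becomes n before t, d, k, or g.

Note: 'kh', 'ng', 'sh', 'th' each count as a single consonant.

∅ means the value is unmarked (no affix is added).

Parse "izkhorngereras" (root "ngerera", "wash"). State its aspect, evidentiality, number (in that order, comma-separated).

habitual, hearsay, singular

Segment: iz-khor-ngerera-as.
aspect: -as → habitual.
evidentiality: khor- → hearsay.
number: iz- → singular.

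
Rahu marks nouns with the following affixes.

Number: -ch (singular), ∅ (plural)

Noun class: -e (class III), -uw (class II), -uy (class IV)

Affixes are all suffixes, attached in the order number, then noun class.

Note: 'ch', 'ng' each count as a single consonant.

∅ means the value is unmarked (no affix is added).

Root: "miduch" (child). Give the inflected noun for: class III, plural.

miduche

number = plural: zero marking, form stays miduch.
Attach noun class class III -e → miduche.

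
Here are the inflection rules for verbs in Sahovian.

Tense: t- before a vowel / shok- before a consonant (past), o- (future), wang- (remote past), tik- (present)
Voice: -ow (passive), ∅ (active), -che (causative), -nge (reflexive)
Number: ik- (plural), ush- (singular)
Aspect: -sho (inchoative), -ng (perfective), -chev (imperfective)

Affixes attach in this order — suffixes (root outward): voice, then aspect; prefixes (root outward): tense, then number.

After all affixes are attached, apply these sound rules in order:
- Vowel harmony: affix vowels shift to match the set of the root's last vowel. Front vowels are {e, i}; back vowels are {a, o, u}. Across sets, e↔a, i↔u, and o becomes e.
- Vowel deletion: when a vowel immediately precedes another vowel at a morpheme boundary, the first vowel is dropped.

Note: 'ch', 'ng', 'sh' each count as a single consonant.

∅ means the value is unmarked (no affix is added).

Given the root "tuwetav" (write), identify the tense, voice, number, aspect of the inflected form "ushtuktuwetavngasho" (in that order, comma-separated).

present, reflexive, singular, inchoative

Segment: ush-tik-tuwetav-nge-sho.
tense: tik- → present.
voice: -nge → reflexive.
number: ush- → singular.
aspect: -sho → inchoative.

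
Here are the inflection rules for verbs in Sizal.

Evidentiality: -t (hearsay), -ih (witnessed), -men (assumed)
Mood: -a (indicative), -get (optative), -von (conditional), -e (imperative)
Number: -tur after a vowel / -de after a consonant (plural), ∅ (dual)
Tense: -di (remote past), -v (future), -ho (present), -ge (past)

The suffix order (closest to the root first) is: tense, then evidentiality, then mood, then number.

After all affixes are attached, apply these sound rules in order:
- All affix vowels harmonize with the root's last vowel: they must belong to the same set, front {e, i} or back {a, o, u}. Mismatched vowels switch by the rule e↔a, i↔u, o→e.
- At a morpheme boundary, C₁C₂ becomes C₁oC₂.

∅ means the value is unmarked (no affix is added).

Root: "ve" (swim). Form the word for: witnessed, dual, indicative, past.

Attach tense past -ge → vege.
Attach evidentiality witnessed -ih → vegeih.
Attach mood indicative -a → vegeiha.
number = dual: zero marking, form stays vegeiha.
Apply vowel harmony: vegeiha → vegeihe.
Epenthesis: no change.

vegeihe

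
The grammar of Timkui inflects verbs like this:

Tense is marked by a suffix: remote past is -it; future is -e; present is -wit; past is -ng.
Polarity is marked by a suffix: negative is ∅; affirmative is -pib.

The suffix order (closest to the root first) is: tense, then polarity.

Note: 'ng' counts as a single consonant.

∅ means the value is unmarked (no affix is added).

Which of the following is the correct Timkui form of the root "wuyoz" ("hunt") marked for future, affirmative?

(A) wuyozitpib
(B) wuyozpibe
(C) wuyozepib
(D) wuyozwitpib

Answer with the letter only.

Attach tense future -e → wuyoze.
Attach polarity affirmative -pib → wuyozepib.
So the correct form is wuyozepib, option (C).
(D) wuyozwitpib is wrong: it uses present instead of future for tense.
(A) wuyozitpib is wrong: it uses remote past instead of future for tense.
(B) wuyozpibe is wrong: it has the affixes in the wrong order.

C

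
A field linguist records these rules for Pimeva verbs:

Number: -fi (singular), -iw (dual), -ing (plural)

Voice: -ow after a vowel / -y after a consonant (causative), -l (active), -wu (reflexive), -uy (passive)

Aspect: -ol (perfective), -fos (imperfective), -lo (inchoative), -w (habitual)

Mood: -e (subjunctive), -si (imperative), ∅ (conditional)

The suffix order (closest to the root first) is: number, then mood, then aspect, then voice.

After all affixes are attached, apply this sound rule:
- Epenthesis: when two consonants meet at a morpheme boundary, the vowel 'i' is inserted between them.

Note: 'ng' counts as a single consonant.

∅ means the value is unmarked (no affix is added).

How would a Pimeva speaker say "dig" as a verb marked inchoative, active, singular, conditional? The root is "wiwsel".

Attach number singular -fi → wiwselfi.
mood = conditional: zero marking, form stays wiwselfi.
Attach aspect inchoative -lo → wiwselfilo.
Attach voice active -l → wiwselfilol.
Apply epenthesis: wiwselfilol → wiwselifilol.

wiwselifilol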